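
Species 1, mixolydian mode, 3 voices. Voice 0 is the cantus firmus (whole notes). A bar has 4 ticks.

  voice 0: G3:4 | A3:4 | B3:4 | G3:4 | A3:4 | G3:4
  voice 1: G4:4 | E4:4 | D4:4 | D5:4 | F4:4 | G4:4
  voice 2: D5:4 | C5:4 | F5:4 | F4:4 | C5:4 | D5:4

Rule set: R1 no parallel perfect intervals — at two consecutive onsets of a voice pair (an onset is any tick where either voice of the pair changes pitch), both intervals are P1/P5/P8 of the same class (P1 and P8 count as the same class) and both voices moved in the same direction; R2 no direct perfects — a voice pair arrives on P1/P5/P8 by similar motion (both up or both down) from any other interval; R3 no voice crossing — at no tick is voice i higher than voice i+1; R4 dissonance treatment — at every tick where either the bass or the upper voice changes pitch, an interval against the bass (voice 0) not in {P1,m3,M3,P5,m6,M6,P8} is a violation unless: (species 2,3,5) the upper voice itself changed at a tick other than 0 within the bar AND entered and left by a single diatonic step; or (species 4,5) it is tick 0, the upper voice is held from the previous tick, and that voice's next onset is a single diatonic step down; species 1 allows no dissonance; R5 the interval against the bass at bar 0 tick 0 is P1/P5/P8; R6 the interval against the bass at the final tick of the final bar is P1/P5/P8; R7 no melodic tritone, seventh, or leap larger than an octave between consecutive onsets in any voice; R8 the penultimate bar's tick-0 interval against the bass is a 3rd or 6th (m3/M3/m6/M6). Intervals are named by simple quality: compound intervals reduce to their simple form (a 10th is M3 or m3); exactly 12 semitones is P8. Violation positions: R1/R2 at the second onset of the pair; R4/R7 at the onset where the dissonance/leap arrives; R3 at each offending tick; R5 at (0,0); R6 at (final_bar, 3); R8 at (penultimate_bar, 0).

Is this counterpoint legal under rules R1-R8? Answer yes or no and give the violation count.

No (7 violations)

bar 0: v0=G3 v1=G4 v2=D5 (P5)
bar 1: v0=A3 v1=E4 v2=C5 (m3)
bar 2: v0=B3 v1=D4 v2=F5 (TT)
bar 3: v0=G3 v1=D5 v2=F4 (m7)
bar 4: v0=A3 v1=F4 v2=C5 (m3)
bar 5: v0=G3 v1=G4 v2=D5 (P5)
  R4 @ bar2.0: B3/F5 TT untreated
  R3 @ bar3.0: D5 above F4
  R4 @ bar3.0: G3/F4 m7 untreated
  R3 @ bar3.1: D5 above F4
  R3 @ bar3.2: D5 above F4
  R3 @ bar3.3: D5 above F4
  R1 @ bar5.0: F4/C5 P5 -> G4/D5 P5 similar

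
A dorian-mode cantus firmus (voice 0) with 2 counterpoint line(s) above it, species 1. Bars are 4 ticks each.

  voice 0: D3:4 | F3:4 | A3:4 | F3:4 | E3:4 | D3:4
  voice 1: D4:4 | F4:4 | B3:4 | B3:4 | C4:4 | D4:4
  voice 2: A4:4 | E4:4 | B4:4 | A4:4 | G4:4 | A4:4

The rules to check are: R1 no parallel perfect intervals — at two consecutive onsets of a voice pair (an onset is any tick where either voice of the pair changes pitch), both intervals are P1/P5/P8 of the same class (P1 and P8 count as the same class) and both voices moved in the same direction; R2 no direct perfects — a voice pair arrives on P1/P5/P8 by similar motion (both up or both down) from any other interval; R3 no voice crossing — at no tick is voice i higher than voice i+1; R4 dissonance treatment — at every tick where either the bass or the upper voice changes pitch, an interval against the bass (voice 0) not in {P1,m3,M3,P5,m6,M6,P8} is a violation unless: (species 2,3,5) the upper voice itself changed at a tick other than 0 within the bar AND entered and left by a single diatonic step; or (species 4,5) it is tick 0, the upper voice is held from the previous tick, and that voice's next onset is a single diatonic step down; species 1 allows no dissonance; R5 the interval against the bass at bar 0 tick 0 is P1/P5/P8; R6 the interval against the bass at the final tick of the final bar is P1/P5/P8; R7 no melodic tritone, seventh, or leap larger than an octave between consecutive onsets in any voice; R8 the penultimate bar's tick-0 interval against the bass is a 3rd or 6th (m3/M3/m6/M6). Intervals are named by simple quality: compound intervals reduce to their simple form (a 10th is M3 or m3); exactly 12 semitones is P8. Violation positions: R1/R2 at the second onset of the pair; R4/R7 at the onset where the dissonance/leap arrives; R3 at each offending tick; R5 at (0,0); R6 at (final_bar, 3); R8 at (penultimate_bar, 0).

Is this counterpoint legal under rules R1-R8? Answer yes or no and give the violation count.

bar 0: v0=D3 v1=D4 v2=A4 (P5)
bar 1: v0=F3 v1=F4 v2=E4 (M7)
bar 2: v0=A3 v1=B3 v2=B4 (M2)
bar 3: v0=F3 v1=B3 v2=A4 (M3)
bar 4: v0=E3 v1=C4 v2=G4 (m3)
bar 5: v0=D3 v1=D4 v2=A4 (P5)
  R1 @ bar1.0: D3/D4 P8 -> F3/F4 P8 similar
  R3 @ bar1.0: F4 above E4
  R4 @ bar1.0: F3/E4 M7 untreated
  R3 @ bar1.1: F4 above E4
  R3 @ bar1.2: F4 above E4
  R3 @ bar1.3: F4 above E4
  R4 @ bar2.0: A3/B3 M2 untreated
  R4 @ bar2.0: A3/B4 M2 untreated
  R7 @ bar2.0: F4->B3 leap 6st
  R4 @ bar3.0: F3/B3 TT untreated
  R1 @ bar5.0: C4/G4 P5 -> D4/A4 P5 similar

No (11 violations)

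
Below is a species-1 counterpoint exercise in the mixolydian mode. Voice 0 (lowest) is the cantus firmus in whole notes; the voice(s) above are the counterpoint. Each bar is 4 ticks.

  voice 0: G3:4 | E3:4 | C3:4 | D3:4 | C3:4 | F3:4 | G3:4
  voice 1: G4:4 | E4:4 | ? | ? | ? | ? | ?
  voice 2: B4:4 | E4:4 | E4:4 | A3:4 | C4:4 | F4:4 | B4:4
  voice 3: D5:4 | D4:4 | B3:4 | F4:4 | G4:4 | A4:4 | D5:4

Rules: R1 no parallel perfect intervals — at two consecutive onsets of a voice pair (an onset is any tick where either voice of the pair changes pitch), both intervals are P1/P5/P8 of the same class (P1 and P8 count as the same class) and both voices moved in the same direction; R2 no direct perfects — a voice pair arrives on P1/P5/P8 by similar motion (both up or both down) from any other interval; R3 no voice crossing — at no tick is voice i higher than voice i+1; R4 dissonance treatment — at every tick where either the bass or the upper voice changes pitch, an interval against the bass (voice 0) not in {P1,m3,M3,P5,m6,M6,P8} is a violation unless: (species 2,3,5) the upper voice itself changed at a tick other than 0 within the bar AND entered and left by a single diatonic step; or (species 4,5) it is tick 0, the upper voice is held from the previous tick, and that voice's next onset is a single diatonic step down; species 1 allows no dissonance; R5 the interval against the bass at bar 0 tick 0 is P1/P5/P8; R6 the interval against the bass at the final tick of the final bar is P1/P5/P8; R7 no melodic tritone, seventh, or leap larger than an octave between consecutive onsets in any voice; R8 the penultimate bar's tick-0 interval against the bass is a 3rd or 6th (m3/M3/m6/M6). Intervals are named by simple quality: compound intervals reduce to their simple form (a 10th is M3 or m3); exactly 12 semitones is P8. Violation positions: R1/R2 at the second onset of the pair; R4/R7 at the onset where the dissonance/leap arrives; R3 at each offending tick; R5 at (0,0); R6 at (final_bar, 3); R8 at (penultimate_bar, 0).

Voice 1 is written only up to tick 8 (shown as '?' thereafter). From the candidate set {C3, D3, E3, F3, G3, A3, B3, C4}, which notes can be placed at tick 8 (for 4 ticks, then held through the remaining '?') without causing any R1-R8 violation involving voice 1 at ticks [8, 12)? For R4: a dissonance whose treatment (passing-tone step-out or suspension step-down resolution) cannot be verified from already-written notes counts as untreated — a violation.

{A3}

C3: violates R1,R7
D3: violates R4,R7
E3: violates R2
F3: violates R4,R7
G3: violates R2
A3: legal
B3: violates R2,R4
C4: violates R1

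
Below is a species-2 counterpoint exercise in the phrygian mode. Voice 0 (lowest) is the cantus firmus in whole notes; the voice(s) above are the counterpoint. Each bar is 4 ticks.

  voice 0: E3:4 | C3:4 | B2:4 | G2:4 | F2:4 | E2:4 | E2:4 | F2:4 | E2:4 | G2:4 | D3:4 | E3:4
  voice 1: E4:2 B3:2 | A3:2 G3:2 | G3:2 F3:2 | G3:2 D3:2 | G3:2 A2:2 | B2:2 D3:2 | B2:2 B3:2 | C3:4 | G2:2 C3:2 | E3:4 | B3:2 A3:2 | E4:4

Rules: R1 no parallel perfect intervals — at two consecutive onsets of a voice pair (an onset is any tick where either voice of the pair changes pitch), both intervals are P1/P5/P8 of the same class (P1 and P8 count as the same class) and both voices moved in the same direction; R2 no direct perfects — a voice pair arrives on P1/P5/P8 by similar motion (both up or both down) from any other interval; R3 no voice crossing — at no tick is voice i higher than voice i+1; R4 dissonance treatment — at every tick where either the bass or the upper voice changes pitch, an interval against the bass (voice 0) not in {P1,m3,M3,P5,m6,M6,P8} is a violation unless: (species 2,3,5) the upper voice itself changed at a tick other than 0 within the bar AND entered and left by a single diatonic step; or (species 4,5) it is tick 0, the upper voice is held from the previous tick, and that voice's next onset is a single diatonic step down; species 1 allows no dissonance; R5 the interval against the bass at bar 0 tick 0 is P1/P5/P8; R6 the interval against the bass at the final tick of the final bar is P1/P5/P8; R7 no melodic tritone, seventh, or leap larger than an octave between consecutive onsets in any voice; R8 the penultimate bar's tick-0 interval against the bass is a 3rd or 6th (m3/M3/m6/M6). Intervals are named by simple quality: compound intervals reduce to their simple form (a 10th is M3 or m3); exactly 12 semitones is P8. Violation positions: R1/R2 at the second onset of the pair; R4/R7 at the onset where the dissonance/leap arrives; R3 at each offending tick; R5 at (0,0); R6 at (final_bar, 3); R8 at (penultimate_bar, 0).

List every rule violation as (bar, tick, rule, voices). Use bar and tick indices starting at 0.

(4, 0, R4, (0, 1))
(4, 2, R7, (1,))
(5, 2, R4, (0, 1))
(7, 0, R7, (1,))
(11, 0, R2, (0, 1))

bar 0: v0=E3 v1=E4 downbeat P8
bar 1: v0=C3 v1=A3 downbeat M6
bar 2: v0=B2 v1=G3 downbeat m6
bar 3: v0=G2 v1=G3 downbeat P8
bar 4: v0=F2 v1=G3 downbeat M2
bar 5: v0=E2 v1=B2 downbeat P5
bar 6: v0=E2 v1=B2 downbeat P5
bar 7: v0=F2 v1=C3 downbeat P5
bar 8: v0=E2 v1=G2 downbeat m3
bar 9: v0=G2 v1=E3 downbeat M6
bar 10: v0=D3 v1=B3 downbeat M6
bar 11: v0=E3 v1=E4 downbeat P8
  -> R4 @ bar 4 tick 0 v(0, 1): F2/G3 M2 untreated
  -> R7 @ bar 4 tick 2 v(1,): G3->A2 leap 10st
  -> R4 @ bar 5 tick 2 v(0, 1): E2/D3 m7 untreated
  -> R7 @ bar 7 tick 0 v(1,): B3->C3 leap 11st
  -> R2 @ bar 11 tick 0 v(0, 1): D3/A3 P5 -> E3/E4 P8 similar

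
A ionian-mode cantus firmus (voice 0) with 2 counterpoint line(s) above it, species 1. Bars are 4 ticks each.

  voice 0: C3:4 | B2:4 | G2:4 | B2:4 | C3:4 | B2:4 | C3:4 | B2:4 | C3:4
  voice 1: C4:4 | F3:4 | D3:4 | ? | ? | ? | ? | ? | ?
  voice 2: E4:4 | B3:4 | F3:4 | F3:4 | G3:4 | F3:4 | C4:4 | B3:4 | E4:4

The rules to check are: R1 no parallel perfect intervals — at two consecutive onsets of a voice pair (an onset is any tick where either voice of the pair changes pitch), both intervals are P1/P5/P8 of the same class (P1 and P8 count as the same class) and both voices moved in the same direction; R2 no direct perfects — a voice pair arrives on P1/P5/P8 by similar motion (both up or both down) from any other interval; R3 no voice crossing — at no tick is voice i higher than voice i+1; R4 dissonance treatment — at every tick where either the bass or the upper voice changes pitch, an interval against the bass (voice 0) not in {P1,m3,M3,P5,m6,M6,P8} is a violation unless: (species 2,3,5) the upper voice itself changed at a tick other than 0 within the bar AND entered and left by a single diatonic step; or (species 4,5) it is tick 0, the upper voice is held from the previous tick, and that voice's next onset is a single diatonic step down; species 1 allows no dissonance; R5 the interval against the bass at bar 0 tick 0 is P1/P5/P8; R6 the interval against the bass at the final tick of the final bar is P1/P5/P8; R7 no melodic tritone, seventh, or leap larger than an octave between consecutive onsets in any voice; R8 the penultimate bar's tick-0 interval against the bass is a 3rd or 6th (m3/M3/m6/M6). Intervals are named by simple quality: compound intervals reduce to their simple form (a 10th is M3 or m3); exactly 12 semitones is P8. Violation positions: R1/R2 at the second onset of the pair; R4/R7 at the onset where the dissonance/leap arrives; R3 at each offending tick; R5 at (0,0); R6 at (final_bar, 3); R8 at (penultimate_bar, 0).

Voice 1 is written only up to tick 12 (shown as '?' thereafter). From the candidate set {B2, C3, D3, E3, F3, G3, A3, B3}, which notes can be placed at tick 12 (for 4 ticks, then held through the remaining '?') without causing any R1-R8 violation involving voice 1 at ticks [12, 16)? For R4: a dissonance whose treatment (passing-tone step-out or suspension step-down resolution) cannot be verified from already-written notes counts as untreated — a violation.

{B2, D3}

B2: legal
C3: violates R4
D3: legal
E3: violates R4
F3: violates R4
G3: violates R3
A3: violates R3,R4
B3: violates R2,R3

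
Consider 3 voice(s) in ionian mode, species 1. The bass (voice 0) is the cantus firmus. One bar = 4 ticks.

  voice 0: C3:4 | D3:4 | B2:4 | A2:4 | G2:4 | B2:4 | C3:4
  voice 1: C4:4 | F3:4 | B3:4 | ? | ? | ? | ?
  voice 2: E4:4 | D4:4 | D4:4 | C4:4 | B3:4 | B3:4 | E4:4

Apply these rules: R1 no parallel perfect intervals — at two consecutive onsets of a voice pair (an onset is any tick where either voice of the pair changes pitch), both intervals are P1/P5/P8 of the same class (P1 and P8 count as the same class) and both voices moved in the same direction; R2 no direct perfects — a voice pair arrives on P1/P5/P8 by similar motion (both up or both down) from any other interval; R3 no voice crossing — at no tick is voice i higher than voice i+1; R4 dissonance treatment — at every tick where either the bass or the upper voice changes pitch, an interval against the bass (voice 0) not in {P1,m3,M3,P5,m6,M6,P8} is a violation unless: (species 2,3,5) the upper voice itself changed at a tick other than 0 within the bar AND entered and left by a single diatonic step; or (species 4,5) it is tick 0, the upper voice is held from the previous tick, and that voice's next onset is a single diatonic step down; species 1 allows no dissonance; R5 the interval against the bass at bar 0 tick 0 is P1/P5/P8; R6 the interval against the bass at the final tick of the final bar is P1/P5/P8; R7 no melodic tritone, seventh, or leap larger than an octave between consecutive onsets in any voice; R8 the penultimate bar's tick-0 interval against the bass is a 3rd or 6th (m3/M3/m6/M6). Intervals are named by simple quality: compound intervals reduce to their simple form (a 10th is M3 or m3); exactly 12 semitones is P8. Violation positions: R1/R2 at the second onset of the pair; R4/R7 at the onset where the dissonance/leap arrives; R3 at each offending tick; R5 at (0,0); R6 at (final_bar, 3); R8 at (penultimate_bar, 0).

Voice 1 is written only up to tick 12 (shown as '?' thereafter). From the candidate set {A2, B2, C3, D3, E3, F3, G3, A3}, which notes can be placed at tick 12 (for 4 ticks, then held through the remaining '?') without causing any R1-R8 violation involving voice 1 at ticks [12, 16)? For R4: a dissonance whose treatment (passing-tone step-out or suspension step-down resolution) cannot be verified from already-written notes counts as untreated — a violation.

{}

A2: violates R1,R7
B2: violates R4
C3: violates R2,R7
D3: violates R4
E3: violates R2
F3: violates R2,R7
G3: violates R4
A3: violates R1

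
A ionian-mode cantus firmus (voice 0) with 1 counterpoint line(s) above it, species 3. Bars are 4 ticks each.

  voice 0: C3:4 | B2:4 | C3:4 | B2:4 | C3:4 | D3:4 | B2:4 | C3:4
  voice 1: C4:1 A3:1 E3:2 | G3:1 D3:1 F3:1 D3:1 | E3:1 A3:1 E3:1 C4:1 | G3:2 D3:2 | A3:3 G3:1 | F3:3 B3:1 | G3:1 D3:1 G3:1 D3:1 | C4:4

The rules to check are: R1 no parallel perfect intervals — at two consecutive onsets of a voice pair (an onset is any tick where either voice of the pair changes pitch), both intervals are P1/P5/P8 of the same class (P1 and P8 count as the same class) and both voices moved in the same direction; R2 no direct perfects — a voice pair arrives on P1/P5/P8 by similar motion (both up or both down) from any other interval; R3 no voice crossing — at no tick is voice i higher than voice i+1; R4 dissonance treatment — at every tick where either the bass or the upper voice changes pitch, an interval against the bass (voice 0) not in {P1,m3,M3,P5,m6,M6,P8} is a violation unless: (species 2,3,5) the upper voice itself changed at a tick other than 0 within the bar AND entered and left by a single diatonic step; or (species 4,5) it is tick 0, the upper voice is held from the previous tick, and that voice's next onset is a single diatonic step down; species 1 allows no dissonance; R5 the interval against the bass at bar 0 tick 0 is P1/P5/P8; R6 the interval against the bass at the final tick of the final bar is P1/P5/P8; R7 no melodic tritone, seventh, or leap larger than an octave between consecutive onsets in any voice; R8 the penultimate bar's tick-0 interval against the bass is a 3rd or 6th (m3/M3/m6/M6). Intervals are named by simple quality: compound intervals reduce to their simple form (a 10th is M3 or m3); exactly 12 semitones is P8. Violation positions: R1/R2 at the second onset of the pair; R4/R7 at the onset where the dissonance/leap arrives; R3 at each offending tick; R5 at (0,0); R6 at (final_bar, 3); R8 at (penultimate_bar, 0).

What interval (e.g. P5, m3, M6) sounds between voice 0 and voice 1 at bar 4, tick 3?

P5

voice 0=C3 voice 1=G3 -> P5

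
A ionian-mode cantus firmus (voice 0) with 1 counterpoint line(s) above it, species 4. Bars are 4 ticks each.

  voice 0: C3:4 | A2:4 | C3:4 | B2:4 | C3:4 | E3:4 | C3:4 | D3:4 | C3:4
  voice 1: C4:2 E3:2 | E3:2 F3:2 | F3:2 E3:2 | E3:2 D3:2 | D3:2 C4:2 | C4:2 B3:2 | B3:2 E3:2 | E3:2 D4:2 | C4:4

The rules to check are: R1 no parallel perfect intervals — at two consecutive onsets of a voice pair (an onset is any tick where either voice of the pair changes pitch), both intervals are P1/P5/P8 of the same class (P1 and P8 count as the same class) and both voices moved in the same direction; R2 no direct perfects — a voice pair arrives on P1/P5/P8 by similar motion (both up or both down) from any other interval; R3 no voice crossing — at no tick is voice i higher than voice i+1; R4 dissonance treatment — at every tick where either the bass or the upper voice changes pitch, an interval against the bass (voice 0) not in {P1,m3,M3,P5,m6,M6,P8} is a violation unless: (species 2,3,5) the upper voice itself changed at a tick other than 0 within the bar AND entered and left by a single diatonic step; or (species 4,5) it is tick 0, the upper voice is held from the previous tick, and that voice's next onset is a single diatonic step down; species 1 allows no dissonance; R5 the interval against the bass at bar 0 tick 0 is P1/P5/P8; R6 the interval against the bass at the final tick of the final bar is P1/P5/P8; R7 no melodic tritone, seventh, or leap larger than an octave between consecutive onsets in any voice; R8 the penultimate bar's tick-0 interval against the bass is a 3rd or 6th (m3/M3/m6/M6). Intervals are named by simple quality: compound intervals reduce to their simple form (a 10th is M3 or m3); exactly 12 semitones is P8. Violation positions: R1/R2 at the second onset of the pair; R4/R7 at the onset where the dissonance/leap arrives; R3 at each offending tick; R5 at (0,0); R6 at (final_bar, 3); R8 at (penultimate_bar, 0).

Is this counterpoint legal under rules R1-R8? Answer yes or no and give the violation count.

No (7 violations)

bar 0: v0=C3 v1=C4 (P8)
bar 1: v0=A2 v1=E3 (P5)
bar 2: v0=C3 v1=F3 (P4)
bar 3: v0=B2 v1=E3 (P4)
bar 4: v0=C3 v1=D3 (M2)
bar 5: v0=E3 v1=C4 (m6)
bar 6: v0=C3 v1=B3 (M7)
bar 7: v0=D3 v1=E3 (M2)
bar 8: v0=C3 v1=C4 (P8)
  R4 @ bar4.0: C3/D3 M2 untreated
  R7 @ bar4.2: D3->C4 leap 10st
  R4 @ bar6.0: C3/B3 M7 untreated
  R4 @ bar7.0: D3/E3 M2 untreated
  R8 @ bar7.0: penult M2 not 3rd/6th
  R7 @ bar7.2: E3->D4 leap 10st
  R1 @ bar8.0: D3/D4 P8 -> C3/C4 P8 similar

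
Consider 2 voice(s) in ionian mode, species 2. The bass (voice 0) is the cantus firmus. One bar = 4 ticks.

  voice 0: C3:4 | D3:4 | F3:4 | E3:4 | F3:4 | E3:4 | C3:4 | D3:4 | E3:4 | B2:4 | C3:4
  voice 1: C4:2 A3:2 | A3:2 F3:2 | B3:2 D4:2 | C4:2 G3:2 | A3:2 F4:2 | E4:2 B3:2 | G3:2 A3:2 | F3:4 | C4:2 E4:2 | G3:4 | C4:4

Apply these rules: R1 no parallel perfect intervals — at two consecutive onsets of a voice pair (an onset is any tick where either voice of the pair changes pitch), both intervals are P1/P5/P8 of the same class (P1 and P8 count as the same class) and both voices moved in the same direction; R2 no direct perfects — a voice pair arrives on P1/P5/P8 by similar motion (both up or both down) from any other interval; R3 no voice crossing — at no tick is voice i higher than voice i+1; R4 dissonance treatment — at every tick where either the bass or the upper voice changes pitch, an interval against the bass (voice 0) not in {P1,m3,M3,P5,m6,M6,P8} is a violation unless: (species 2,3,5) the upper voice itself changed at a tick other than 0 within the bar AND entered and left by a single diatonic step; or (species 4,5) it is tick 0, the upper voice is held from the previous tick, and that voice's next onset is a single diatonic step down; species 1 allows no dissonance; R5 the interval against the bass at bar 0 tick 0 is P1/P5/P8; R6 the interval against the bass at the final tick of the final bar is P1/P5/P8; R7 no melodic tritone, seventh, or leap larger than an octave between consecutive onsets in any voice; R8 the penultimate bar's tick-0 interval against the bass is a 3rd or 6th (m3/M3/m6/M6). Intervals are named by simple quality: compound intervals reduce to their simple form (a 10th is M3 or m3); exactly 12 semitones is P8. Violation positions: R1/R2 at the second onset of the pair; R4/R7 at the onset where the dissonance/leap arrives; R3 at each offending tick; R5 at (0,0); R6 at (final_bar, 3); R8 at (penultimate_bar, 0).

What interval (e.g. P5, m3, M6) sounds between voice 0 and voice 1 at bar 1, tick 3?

m3

voice 0=D3 voice 1=F3 -> m3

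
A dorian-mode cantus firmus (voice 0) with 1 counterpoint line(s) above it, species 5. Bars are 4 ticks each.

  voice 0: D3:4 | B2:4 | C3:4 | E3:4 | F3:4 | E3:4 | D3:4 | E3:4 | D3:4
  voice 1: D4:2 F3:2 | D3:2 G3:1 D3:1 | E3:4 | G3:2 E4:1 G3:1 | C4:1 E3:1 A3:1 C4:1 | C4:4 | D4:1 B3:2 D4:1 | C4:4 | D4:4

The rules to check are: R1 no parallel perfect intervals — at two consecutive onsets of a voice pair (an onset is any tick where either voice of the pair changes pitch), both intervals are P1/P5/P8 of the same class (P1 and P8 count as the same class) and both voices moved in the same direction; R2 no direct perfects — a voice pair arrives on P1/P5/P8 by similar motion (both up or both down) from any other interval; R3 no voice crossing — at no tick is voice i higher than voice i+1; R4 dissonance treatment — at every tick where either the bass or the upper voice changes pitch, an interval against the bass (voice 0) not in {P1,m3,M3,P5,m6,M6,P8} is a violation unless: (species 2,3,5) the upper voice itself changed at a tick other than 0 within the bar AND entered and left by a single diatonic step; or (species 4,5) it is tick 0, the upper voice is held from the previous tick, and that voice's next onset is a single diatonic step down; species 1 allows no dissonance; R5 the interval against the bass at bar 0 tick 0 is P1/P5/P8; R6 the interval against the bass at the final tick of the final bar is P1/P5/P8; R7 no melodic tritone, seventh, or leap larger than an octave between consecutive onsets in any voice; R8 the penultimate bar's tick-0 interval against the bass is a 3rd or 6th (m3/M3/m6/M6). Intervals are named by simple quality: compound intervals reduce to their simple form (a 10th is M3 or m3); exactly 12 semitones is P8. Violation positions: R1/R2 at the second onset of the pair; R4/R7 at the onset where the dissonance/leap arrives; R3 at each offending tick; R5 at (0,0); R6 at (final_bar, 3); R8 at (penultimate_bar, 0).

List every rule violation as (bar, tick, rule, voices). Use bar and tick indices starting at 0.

bar 0: v0=D3 v1=D4 downbeat P8
bar 1: v0=B2 v1=D3 downbeat m3
bar 2: v0=C3 v1=E3 downbeat M3
bar 3: v0=E3 v1=G3 downbeat m3
bar 4: v0=F3 v1=C4 downbeat P5
bar 5: v0=E3 v1=C4 downbeat m6
bar 6: v0=D3 v1=D4 downbeat P8
bar 7: v0=E3 v1=C4 downbeat m6
bar 8: v0=D3 v1=D4 downbeat P8
  -> R2 @ bar 4 tick 0 v(0, 1): E3/G3 m3 -> F3/C4 P5 similar
  -> R3 @ bar 4 tick 1 v(0, 1): F3 above E3
  -> R4 @ bar 4 tick 1 v(0, 1): F3/E3 m2 untreated

(4, 0, R2, (0, 1))
(4, 1, R3, (0, 1))
(4, 1, R4, (0, 1))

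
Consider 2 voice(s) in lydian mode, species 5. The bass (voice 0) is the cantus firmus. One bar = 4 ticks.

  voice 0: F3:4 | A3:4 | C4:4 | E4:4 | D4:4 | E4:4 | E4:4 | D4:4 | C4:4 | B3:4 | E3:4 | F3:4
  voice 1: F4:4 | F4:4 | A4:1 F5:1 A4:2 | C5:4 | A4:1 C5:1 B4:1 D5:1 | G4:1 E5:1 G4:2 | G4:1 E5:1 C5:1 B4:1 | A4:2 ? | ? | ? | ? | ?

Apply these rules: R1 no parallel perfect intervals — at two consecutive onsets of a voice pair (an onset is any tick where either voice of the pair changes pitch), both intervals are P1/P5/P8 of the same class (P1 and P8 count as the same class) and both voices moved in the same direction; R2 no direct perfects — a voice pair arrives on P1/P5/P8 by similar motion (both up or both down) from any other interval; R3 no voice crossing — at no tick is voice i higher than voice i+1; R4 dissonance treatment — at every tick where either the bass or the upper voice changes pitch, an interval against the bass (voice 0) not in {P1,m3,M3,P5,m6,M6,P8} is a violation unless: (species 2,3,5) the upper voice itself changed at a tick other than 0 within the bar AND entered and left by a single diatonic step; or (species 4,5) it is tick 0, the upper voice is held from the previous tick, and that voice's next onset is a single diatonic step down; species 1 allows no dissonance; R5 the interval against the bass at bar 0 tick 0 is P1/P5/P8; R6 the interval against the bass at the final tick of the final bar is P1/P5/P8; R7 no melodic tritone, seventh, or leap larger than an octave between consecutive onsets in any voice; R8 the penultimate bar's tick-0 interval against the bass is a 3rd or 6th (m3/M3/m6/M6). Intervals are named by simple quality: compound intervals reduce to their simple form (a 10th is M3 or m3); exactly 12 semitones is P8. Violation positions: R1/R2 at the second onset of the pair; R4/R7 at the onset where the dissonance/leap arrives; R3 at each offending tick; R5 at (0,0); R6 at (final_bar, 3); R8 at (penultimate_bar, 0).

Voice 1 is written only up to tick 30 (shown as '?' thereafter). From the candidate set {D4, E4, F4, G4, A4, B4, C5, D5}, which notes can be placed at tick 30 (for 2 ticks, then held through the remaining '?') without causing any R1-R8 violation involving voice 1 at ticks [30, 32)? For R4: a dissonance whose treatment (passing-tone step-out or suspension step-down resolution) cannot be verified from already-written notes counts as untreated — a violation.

D4: legal
E4: violates R4
F4: legal
G4: violates R4
A4: legal
B4: legal
C5: violates R4
D5: legal

{A4, B4, D4, D5, F4}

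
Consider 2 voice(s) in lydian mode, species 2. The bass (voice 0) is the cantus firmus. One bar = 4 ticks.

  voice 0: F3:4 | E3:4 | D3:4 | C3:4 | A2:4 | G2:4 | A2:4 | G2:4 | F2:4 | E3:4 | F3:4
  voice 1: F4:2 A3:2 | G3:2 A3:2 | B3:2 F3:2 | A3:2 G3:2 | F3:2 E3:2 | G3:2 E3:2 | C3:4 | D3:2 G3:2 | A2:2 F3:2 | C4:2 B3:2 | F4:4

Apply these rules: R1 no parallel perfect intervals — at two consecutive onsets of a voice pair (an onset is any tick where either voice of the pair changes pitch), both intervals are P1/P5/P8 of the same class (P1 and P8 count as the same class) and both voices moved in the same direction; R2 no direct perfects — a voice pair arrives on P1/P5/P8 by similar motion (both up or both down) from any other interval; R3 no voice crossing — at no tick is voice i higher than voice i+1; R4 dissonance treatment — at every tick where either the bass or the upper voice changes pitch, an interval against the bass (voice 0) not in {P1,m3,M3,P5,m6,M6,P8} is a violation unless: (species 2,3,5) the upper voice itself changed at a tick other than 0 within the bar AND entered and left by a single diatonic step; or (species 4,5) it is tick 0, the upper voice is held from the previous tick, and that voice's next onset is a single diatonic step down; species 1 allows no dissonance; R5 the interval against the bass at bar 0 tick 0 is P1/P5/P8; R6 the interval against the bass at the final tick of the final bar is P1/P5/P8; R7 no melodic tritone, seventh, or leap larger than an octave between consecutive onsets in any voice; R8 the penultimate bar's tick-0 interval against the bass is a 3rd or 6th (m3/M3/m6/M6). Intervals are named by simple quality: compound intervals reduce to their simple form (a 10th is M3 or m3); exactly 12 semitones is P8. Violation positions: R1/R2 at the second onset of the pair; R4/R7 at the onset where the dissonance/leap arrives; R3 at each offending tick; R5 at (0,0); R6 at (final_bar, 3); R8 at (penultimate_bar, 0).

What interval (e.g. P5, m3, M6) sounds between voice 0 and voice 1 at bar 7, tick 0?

voice 0=G2 voice 1=D3 -> P5

P5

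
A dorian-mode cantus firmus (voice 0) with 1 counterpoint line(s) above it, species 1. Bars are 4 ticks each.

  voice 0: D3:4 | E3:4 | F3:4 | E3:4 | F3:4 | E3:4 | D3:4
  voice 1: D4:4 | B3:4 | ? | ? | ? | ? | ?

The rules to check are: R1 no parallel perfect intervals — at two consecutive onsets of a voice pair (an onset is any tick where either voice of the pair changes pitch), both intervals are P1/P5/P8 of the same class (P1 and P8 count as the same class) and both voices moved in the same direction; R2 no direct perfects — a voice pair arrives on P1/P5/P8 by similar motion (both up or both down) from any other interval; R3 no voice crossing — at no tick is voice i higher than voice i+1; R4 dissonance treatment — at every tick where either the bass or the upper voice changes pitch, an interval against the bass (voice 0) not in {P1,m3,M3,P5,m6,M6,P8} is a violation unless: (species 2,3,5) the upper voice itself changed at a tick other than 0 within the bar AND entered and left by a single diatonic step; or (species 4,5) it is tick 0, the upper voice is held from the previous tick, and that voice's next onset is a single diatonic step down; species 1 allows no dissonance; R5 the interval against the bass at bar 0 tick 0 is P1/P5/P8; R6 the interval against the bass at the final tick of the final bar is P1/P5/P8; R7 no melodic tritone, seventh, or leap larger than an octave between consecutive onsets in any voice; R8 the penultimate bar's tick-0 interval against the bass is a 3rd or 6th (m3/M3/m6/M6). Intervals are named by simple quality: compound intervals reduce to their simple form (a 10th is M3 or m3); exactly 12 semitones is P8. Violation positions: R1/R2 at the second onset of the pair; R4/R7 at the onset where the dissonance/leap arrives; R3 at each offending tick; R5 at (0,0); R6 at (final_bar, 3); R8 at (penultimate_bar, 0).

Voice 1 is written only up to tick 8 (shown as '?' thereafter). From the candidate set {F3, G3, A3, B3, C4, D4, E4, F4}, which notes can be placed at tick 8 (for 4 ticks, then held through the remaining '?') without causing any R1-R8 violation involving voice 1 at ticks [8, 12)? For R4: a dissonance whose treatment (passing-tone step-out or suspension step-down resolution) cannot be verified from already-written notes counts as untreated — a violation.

{A3, D4}

F3: violates R7
G3: violates R4
A3: legal
B3: violates R4
C4: violates R1
D4: legal
E4: violates R4
F4: violates R2,R7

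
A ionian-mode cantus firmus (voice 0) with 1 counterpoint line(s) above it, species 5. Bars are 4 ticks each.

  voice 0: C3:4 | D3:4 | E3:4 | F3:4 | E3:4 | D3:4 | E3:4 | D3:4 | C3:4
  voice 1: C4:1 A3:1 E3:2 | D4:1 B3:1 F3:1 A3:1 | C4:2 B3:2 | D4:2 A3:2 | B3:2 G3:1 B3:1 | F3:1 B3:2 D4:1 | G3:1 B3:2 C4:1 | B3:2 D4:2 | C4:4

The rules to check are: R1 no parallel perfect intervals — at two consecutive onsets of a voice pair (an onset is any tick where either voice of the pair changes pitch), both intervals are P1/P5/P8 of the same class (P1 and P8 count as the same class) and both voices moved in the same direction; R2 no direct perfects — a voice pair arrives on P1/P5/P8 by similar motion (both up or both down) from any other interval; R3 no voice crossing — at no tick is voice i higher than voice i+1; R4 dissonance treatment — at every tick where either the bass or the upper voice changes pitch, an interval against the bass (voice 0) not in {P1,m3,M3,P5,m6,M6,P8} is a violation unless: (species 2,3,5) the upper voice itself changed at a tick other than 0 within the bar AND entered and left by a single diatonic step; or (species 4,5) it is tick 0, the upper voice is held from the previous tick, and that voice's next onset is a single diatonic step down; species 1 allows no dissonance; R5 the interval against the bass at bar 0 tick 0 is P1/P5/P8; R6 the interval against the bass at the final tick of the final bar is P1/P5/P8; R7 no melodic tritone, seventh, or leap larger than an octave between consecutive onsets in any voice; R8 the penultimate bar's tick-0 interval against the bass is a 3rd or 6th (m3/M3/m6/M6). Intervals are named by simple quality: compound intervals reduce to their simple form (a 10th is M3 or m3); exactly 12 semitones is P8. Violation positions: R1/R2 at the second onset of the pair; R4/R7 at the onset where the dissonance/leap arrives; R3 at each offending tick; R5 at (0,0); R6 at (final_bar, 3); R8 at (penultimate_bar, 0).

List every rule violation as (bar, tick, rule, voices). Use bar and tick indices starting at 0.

(1, 0, R2, (0, 1))
(1, 0, R7, (1,))
(1, 2, R7, (1,))
(5, 0, R7, (1,))
(5, 1, R7, (1,))
(8, 0, R1, (0, 1))

bar 0: v0=C3 v1=C4 downbeat P8
bar 1: v0=D3 v1=D4 downbeat P8
bar 2: v0=E3 v1=C4 downbeat m6
bar 3: v0=F3 v1=D4 downbeat M6
bar 4: v0=E3 v1=B3 downbeat P5
bar 5: v0=D3 v1=F3 downbeat m3
bar 6: v0=E3 v1=G3 downbeat m3
bar 7: v0=D3 v1=B3 downbeat M6
bar 8: v0=C3 v1=C4 downbeat P8
  -> R2 @ bar 1 tick 0 v(0, 1): C3/E3 M3 -> D3/D4 P8 similar
  -> R7 @ bar 1 tick 0 v(1,): E3->D4 leap 10st
  -> R7 @ bar 1 tick 2 v(1,): B3->F3 leap 6st
  -> R7 @ bar 5 tick 0 v(1,): B3->F3 leap 6st
  -> R7 @ bar 5 tick 1 v(1,): F3->B3 leap 6st
  -> R1 @ bar 8 tick 0 v(0, 1): D3/D4 P8 -> C3/C4 P8 similar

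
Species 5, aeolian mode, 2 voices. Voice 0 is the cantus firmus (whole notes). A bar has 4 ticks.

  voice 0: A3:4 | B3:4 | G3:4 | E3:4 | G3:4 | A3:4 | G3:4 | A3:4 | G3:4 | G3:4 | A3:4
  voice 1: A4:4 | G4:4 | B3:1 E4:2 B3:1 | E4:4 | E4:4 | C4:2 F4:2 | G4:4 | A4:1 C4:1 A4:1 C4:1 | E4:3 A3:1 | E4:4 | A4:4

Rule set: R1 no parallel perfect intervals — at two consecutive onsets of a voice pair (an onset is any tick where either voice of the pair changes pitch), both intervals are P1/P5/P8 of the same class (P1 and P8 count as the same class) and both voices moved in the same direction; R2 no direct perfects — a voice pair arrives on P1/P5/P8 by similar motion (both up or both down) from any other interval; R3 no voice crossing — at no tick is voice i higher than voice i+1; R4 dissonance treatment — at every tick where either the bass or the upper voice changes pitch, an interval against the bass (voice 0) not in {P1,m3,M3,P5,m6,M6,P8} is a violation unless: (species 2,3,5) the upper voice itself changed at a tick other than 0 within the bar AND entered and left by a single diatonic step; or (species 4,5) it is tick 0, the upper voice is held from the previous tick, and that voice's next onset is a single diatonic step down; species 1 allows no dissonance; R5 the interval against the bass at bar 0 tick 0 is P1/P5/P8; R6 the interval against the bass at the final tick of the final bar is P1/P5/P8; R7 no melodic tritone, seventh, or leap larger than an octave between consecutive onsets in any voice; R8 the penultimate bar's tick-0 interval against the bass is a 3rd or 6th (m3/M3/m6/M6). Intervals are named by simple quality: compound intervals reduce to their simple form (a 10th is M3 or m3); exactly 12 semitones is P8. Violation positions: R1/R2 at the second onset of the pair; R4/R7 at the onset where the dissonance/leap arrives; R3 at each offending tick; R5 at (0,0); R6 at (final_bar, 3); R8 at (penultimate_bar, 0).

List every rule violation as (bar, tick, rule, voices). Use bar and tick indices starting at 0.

bar 0: v0=A3 v1=A4 downbeat P8
bar 1: v0=B3 v1=G4 downbeat m6
bar 2: v0=G3 v1=B3 downbeat M3
bar 3: v0=E3 v1=E4 downbeat P8
bar 4: v0=G3 v1=E4 downbeat M6
bar 5: v0=A3 v1=C4 downbeat m3
bar 6: v0=G3 v1=G4 downbeat P8
bar 7: v0=A3 v1=A4 downbeat P8
bar 8: v0=G3 v1=E4 downbeat M6
bar 9: v0=G3 v1=E4 downbeat M6
bar 10: v0=A3 v1=A4 downbeat P8
  -> R1 @ bar 7 tick 0 v(0, 1): G3/G4 P8 -> A3/A4 P8 similar
  -> R4 @ bar 8 tick 3 v(0, 1): G3/A3 M2 untreated
  -> R2 @ bar 10 tick 0 v(0, 1): G3/E4 M6 -> A3/A4 P8 similar

(7, 0, R1, (0, 1))
(8, 3, R4, (0, 1))
(10, 0, R2, (0, 1))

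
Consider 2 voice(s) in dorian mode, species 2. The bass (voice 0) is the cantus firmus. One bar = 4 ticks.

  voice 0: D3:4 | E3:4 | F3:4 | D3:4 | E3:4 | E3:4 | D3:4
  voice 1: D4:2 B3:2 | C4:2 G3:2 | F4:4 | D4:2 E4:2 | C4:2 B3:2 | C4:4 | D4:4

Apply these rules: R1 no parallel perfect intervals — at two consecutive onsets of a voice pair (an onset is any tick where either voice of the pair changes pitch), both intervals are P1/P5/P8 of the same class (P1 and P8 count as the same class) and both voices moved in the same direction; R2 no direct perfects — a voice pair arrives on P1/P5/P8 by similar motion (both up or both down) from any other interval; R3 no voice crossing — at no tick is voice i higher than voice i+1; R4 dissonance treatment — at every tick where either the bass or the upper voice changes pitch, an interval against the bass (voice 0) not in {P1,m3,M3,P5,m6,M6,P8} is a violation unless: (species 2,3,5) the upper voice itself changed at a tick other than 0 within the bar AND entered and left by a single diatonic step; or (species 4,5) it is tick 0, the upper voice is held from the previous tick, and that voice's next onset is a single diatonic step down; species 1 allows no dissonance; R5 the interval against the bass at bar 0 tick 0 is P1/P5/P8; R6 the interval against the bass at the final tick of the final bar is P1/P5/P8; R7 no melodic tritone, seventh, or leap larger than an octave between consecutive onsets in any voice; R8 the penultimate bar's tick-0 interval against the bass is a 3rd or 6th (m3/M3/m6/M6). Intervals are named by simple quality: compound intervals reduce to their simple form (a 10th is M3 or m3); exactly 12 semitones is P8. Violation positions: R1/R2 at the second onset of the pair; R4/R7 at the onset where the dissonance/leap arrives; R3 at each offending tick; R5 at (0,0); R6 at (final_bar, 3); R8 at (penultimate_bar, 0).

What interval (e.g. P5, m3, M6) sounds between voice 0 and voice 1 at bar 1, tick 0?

m6

voice 0=E3 voice 1=C4 -> m6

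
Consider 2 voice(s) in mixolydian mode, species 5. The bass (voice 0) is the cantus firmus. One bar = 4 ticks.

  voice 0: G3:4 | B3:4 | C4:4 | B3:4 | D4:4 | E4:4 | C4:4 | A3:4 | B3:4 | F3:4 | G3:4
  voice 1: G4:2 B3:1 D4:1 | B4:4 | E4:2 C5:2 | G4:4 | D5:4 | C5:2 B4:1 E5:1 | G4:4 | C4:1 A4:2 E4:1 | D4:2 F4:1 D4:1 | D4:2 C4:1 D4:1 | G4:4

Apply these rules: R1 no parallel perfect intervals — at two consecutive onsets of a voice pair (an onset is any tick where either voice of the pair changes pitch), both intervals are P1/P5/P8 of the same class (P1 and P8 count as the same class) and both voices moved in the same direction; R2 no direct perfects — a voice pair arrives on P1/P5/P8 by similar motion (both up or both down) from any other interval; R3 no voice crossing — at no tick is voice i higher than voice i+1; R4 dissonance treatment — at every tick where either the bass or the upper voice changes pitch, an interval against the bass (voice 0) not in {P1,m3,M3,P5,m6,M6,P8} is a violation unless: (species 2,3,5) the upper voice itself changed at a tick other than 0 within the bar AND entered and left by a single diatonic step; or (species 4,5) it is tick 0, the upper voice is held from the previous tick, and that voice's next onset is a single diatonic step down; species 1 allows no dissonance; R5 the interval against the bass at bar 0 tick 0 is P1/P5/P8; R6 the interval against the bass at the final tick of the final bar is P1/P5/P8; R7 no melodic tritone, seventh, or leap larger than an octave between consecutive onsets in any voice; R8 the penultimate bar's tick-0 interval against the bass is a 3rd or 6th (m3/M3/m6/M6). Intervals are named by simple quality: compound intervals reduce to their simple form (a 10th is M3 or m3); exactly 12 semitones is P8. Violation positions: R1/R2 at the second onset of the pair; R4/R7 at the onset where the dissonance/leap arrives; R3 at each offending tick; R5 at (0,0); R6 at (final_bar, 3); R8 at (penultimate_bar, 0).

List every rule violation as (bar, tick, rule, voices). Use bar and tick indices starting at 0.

bar 0: v0=G3 v1=G4 downbeat P8
bar 1: v0=B3 v1=B4 downbeat P8
bar 2: v0=C4 v1=E4 downbeat M3
bar 3: v0=B3 v1=G4 downbeat m6
bar 4: v0=D4 v1=D5 downbeat P8
bar 5: v0=E4 v1=C5 downbeat m6
bar 6: v0=C4 v1=G4 downbeat P5
bar 7: v0=A3 v1=C4 downbeat m3
bar 8: v0=B3 v1=D4 downbeat m3
bar 9: v0=F3 v1=D4 downbeat M6
bar 10: v0=G3 v1=G4 downbeat P8
  -> R2 @ bar 1 tick 0 v(0, 1): G3/D4 P5 -> B3/B4 P8 similar
  -> R2 @ bar 4 tick 0 v(0, 1): B3/G4 m6 -> D4/D5 P8 similar
  -> R2 @ bar 6 tick 0 v(0, 1): E4/E5 P8 -> C4/G4 P5 similar
  -> R4 @ bar 8 tick 2 v(0, 1): B3/F4 TT untreated
  -> R7 @ bar 9 tick 0 v(0,): B3->F3 leap 6st
  -> R2 @ bar 10 tick 0 v(0, 1): F3/D4 M6 -> G3/G4 P8 similar

(1, 0, R2, (0, 1))
(4, 0, R2, (0, 1))
(6, 0, R2, (0, 1))
(8, 2, R4, (0, 1))
(9, 0, R7, (0,))
(10, 0, R2, (0, 1))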